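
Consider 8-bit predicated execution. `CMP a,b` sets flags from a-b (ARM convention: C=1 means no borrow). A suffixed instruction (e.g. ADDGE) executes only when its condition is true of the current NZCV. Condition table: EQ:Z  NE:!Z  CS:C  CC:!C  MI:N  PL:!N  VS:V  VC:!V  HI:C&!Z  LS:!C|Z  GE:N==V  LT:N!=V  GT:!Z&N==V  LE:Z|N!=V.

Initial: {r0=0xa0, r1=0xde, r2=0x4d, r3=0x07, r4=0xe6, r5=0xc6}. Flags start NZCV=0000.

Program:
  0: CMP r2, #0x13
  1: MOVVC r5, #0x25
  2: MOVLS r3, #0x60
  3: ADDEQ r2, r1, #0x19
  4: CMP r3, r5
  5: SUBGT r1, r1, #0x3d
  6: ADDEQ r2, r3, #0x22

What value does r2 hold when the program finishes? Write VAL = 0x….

[0] flags=0010 → (cmp)
[1] flags=0010 VC?T → r5=0x25
[2] flags=0010 LS?F → skip
[3] flags=0010 EQ?F → skip
[4] flags=1000 → (cmp)
[5] flags=1000 GT?F → skip
[6] flags=1000 EQ?F → skip

VAL = 0x4d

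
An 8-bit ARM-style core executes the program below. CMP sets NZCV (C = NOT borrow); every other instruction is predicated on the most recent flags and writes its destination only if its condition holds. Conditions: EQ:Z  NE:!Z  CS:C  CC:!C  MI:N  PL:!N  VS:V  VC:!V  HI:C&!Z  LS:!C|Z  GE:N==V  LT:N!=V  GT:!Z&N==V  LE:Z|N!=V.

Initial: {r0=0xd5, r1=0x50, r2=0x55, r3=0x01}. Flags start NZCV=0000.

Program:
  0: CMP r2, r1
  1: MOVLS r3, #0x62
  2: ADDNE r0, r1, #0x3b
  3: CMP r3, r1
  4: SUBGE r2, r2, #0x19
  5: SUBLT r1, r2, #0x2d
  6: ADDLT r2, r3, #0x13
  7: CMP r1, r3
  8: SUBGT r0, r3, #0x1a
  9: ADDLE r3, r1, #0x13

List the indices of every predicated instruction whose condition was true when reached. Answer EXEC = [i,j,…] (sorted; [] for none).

EXEC = [2,5,6,8]

[0] flags=0010 → (cmp)
[1] flags=0010 LS?F → skip
[2] flags=0010 NE?T → r0=0x8b
[3] flags=1000 → (cmp)
[4] flags=1000 GE?F → skip
[5] flags=1000 LT?T → r1=0x28
[6] flags=1000 LT?T → r2=0x14
[7] flags=0010 → (cmp)
[8] flags=0010 GT?T → r0=0xe7
[9] flags=0010 LE?F → skip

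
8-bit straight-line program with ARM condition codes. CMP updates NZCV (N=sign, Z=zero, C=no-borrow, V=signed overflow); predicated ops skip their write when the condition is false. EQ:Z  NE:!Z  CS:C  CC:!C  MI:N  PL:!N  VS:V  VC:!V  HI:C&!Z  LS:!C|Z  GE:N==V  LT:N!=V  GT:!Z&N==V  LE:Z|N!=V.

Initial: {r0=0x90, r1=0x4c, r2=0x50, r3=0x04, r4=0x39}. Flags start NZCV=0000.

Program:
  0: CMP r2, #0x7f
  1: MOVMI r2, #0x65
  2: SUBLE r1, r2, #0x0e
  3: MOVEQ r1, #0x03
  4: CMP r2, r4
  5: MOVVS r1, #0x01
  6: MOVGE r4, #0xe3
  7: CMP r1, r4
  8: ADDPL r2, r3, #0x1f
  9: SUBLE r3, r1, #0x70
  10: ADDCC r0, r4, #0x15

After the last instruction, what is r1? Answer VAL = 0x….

VAL = 0x57

[0] flags=1000 → (cmp)
[1] flags=1000 MI?T → r2=0x65
[2] flags=1000 LE?T → r1=0x57
[3] flags=1000 EQ?F → skip
[4] flags=0010 → (cmp)
[5] flags=0010 VS?F → skip
[6] flags=0010 GE?T → r4=0xe3
[7] flags=0000 → (cmp)
[8] flags=0000 PL?T → r2=0x23
[9] flags=0000 LE?F → skip
[10] flags=0000 CC?T → r0=0xf8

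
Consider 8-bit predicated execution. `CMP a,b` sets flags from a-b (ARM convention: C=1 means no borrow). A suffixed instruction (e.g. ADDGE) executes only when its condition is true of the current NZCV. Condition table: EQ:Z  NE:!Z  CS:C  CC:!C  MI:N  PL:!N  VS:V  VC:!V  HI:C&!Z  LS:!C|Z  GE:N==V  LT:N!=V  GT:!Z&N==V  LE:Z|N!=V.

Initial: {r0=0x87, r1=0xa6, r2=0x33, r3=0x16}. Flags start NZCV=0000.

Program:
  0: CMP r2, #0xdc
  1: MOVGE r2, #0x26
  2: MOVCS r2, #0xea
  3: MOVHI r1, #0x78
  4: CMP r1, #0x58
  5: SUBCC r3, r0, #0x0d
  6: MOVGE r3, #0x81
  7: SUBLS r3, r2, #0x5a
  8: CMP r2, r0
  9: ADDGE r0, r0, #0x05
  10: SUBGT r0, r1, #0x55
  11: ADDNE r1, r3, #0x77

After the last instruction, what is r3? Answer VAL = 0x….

VAL = 0x16

[0] flags=0000 → (cmp)
[1] flags=0000 GE?T → r2=0x26
[2] flags=0000 CS?F → skip
[3] flags=0000 HI?F → skip
[4] flags=0011 → (cmp)
[5] flags=0011 CC?F → skip
[6] flags=0011 GE?F → skip
[7] flags=0011 LS?F → skip
[8] flags=1001 → (cmp)
[9] flags=1001 GE?T → r0=0x8c
[10] flags=1001 GT?T → r0=0x51
[11] flags=1001 NE?T → r1=0x8d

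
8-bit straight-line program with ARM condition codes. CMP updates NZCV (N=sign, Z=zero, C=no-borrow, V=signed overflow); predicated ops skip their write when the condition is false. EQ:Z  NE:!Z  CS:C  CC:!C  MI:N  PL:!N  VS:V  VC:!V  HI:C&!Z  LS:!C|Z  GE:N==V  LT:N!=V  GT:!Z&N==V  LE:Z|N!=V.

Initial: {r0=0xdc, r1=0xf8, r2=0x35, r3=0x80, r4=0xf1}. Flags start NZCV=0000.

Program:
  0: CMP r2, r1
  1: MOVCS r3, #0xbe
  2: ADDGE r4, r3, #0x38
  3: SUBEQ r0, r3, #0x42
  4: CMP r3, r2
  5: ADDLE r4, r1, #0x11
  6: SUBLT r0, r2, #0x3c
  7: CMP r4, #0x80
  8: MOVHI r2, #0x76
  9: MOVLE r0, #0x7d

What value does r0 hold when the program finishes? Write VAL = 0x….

VAL = 0xf9

[0] flags=0000 → (cmp)
[1] flags=0000 CS?F → skip
[2] flags=0000 GE?T → r4=0xb8
[3] flags=0000 EQ?F → skip
[4] flags=0011 → (cmp)
[5] flags=0011 LE?T → r4=0x09
[6] flags=0011 LT?T → r0=0xf9
[7] flags=1001 → (cmp)
[8] flags=1001 HI?F → skip
[9] flags=1001 LE?F → skip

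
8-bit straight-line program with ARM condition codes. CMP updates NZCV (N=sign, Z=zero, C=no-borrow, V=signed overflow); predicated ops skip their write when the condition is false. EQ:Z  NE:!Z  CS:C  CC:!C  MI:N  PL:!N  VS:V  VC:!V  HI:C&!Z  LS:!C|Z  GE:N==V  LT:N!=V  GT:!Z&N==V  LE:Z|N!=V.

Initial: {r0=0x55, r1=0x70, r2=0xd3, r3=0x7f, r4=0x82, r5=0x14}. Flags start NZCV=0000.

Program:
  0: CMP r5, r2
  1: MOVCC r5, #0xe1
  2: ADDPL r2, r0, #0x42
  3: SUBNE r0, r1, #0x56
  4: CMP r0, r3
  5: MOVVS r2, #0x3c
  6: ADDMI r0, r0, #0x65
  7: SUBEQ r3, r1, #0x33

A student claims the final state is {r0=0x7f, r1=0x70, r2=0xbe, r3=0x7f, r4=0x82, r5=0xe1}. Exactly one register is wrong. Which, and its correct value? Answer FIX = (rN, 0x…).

0: ✓ CMP  NZCV=0000
1: ✓ MOVCC  r5←0xe1
2: ✓ ADDPL  r2←0x97
3: ✓ SUBNE  r0←0x1a
4: ✓ CMP  NZCV=1000
5: · MOVVS
6: ✓ ADDMI  r0←0x7f
7: · SUBEQ

FIX = (r2, 0x97)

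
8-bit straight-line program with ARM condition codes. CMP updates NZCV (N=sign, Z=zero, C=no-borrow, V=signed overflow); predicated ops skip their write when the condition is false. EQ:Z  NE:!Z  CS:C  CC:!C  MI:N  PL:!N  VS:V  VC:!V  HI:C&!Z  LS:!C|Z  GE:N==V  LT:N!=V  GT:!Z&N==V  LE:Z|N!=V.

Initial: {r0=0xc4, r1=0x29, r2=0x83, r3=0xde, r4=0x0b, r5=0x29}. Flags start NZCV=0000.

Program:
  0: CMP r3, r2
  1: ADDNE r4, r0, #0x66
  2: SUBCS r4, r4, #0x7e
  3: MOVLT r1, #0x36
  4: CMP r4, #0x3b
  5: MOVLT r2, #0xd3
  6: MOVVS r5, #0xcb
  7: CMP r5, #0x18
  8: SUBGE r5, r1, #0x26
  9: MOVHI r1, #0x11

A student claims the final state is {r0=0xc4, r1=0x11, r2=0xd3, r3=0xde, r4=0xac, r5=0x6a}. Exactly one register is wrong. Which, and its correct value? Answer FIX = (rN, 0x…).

[0] flags=0010 → (cmp)
[1] flags=0010 NE?T → r4=0x2a
[2] flags=0010 CS?T → r4=0xac
[3] flags=0010 LT?F → skip
[4] flags=0011 → (cmp)
[5] flags=0011 LT?T → r2=0xd3
[6] flags=0011 VS?T → r5=0xcb
[7] flags=1010 → (cmp)
[8] flags=1010 GE?F → skip
[9] flags=1010 HI?T → r1=0x11

FIX = (r5, 0xcb)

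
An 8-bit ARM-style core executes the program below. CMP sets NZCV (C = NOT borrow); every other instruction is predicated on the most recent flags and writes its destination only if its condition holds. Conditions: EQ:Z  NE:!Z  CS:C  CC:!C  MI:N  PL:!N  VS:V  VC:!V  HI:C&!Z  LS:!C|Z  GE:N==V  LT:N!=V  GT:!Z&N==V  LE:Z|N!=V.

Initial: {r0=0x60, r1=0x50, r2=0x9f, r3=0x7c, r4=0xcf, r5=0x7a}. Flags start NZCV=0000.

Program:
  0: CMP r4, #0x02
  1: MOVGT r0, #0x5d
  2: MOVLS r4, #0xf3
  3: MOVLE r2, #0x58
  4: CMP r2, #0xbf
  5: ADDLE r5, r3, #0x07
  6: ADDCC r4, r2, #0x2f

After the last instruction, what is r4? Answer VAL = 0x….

VAL = 0x87

[0] flags=1010 → (cmp)
[1] flags=1010 GT?F → skip
[2] flags=1010 LS?F → skip
[3] flags=1010 LE?T → r2=0x58
[4] flags=1001 → (cmp)
[5] flags=1001 LE?F → skip
[6] flags=1001 CC?T → r4=0x87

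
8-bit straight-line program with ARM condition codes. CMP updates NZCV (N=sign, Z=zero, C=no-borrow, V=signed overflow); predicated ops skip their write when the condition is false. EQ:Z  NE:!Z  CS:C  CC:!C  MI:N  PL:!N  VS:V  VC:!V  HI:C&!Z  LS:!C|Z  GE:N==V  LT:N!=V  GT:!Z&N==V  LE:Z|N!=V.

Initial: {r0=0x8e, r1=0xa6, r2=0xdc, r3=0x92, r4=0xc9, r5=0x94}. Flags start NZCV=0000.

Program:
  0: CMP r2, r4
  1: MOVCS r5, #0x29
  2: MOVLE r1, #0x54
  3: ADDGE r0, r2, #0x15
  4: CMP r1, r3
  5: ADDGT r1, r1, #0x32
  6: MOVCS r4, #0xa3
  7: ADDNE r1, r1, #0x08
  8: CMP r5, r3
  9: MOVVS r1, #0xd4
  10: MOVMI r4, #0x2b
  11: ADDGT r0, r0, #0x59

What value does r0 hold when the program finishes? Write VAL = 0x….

VAL = 0x4a

0: ✓ CMP  NZCV=0010
1: ✓ MOVCS  r5←0x29
2: · MOVLE
3: ✓ ADDGE  r0←0xf1
4: ✓ CMP  NZCV=0010
5: ✓ ADDGT  r1←0xd8
6: ✓ MOVCS  r4←0xa3
7: ✓ ADDNE  r1←0xe0
8: ✓ CMP  NZCV=1001
9: ✓ MOVVS  r1←0xd4
10: ✓ MOVMI  r4←0x2b
11: ✓ ADDGT  r0←0x4a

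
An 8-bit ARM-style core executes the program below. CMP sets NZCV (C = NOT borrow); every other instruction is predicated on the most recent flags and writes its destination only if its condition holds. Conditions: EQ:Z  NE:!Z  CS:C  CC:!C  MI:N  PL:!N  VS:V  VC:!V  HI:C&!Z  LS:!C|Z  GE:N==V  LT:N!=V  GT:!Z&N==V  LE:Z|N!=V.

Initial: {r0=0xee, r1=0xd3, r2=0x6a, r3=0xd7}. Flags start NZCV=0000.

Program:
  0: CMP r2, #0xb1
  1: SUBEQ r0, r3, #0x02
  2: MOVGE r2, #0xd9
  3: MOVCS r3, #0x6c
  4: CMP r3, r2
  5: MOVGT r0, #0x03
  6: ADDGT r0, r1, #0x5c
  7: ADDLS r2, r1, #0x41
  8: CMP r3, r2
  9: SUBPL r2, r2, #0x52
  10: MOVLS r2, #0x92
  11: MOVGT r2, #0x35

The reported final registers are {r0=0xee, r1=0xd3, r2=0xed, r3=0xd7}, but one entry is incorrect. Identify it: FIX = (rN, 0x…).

FIX = (r2, 0x14)

[0] flags=1001 → (cmp)
[1] flags=1001 EQ?F → skip
[2] flags=1001 GE?T → r2=0xd9
[3] flags=1001 CS?F → skip
[4] flags=1000 → (cmp)
[5] flags=1000 GT?F → skip
[6] flags=1000 GT?F → skip
[7] flags=1000 LS?T → r2=0x14
[8] flags=1010 → (cmp)
[9] flags=1010 PL?F → skip
[10] flags=1010 LS?F → skip
[11] flags=1010 GT?F → skip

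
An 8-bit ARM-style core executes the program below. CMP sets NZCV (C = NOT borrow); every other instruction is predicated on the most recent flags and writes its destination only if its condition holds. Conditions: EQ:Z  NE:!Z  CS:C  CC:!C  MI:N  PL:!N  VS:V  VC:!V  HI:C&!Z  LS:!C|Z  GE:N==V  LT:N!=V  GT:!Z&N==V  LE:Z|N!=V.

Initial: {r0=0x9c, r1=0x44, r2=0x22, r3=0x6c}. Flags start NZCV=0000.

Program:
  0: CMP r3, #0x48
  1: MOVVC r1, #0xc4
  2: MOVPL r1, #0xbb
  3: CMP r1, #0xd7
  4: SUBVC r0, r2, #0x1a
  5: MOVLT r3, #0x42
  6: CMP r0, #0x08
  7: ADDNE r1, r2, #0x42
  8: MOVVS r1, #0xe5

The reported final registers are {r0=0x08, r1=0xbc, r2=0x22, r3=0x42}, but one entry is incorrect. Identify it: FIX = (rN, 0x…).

FIX = (r1, 0xbb)

0: ✓ CMP  NZCV=0010
1: ✓ MOVVC  r1←0xc4
2: ✓ MOVPL  r1←0xbb
3: ✓ CMP  NZCV=1000
4: ✓ SUBVC  r0←0x08
5: ✓ MOVLT  r3←0x42
6: ✓ CMP  NZCV=0110
7: · ADDNE
8: · MOVVS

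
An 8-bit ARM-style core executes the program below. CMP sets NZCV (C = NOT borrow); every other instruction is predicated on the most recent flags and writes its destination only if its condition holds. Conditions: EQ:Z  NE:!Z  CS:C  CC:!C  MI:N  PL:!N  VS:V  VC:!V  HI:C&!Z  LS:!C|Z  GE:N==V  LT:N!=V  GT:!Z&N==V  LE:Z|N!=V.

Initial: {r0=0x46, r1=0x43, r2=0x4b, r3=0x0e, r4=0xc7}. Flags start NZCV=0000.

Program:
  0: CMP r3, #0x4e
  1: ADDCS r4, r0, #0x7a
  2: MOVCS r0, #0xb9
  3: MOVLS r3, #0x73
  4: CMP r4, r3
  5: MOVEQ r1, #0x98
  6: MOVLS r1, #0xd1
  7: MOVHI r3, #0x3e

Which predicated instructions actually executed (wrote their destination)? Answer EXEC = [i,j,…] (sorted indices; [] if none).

[0] flags=1000 → (cmp)
[1] flags=1000 CS?F → skip
[2] flags=1000 CS?F → skip
[3] flags=1000 LS?T → r3=0x73
[4] flags=0011 → (cmp)
[5] flags=0011 EQ?F → skip
[6] flags=0011 LS?F → skip
[7] flags=0011 HI?T → r3=0x3e

EXEC = [3,7]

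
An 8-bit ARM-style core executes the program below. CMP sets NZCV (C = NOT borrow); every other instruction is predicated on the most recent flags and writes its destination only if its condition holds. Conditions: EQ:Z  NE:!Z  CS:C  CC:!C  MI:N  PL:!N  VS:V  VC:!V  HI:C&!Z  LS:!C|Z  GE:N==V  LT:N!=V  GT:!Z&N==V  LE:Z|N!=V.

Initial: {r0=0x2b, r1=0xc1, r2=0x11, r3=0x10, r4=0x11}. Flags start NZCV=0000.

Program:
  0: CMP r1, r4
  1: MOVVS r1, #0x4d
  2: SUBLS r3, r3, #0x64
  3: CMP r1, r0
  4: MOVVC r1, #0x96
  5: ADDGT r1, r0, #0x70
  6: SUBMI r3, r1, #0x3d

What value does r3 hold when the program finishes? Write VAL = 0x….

[0] flags=1010 → (cmp)
[1] flags=1010 VS?F → skip
[2] flags=1010 LS?F → skip
[3] flags=1010 → (cmp)
[4] flags=1010 VC?T → r1=0x96
[5] flags=1010 GT?F → skip
[6] flags=1010 MI?T → r3=0x59

VAL = 0x59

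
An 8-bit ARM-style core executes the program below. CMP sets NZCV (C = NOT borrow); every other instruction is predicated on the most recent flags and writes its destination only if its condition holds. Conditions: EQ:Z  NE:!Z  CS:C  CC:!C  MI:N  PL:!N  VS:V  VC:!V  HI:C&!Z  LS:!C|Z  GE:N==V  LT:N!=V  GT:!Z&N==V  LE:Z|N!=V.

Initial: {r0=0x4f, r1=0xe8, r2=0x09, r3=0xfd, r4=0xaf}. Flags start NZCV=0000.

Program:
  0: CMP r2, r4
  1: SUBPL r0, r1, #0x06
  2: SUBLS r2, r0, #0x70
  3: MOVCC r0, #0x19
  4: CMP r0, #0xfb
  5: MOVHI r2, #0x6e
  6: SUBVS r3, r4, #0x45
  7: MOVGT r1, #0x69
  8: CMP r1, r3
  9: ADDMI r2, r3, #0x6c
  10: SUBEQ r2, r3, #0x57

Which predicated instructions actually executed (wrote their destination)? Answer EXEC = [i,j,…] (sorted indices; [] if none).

[0] flags=0000 → (cmp)
[1] flags=0000 PL?T → r0=0xe2
[2] flags=0000 LS?T → r2=0x72
[3] flags=0000 CC?T → r0=0x19
[4] flags=0000 → (cmp)
[5] flags=0000 HI?F → skip
[6] flags=0000 VS?F → skip
[7] flags=0000 GT?T → r1=0x69
[8] flags=0000 → (cmp)
[9] flags=0000 MI?F → skip
[10] flags=0000 EQ?F → skip

EXEC = [1,2,3,7]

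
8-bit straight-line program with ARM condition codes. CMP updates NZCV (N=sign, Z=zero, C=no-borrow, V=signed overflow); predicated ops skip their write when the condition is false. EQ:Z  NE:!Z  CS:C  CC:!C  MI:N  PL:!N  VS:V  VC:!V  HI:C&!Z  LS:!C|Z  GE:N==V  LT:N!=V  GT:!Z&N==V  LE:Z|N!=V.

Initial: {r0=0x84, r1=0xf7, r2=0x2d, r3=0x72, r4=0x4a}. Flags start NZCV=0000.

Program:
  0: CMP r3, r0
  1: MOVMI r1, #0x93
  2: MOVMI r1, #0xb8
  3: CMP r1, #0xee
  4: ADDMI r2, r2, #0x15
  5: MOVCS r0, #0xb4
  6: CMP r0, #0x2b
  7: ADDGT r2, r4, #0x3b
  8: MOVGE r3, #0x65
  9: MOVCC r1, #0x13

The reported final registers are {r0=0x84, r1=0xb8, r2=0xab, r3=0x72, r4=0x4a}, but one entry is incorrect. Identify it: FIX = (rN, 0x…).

0: ✓ CMP  NZCV=1001
1: ✓ MOVMI  r1←0x93
2: ✓ MOVMI  r1←0xb8
3: ✓ CMP  NZCV=1000
4: ✓ ADDMI  r2←0x42
5: · MOVCS
6: ✓ CMP  NZCV=0011
7: · ADDGT
8: · MOVGE
9: · MOVCC

FIX = (r2, 0x42)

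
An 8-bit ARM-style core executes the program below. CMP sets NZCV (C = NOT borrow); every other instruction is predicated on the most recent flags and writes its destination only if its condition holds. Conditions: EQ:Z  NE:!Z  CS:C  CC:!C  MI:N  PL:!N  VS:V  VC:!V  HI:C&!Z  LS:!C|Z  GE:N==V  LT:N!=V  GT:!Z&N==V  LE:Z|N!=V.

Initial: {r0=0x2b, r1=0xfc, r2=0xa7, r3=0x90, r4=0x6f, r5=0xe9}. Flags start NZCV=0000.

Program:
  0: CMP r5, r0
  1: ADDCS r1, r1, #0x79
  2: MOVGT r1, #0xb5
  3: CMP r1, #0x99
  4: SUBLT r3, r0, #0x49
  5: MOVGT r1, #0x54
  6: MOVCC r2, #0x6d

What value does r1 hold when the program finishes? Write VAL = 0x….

0: ✓ CMP  NZCV=1010
1: ✓ ADDCS  r1←0x75
2: · MOVGT
3: ✓ CMP  NZCV=1001
4: · SUBLT
5: ✓ MOVGT  r1←0x54
6: ✓ MOVCC  r2←0x6d

VAL = 0x54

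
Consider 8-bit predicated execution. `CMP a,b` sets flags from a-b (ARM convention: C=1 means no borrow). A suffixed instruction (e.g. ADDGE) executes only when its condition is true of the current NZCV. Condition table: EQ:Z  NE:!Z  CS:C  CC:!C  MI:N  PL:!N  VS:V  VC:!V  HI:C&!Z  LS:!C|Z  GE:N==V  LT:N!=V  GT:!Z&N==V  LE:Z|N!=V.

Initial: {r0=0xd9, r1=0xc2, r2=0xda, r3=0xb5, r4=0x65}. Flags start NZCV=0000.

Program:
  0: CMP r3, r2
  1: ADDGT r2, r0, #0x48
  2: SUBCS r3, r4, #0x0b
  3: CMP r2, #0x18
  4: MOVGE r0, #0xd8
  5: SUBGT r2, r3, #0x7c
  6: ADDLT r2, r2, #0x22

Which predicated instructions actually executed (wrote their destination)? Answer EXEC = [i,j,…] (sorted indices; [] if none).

[0] flags=1000 → (cmp)
[1] flags=1000 GT?F → skip
[2] flags=1000 CS?F → skip
[3] flags=1010 → (cmp)
[4] flags=1010 GE?F → skip
[5] flags=1010 GT?F → skip
[6] flags=1010 LT?T → r2=0xfc

EXEC = [6]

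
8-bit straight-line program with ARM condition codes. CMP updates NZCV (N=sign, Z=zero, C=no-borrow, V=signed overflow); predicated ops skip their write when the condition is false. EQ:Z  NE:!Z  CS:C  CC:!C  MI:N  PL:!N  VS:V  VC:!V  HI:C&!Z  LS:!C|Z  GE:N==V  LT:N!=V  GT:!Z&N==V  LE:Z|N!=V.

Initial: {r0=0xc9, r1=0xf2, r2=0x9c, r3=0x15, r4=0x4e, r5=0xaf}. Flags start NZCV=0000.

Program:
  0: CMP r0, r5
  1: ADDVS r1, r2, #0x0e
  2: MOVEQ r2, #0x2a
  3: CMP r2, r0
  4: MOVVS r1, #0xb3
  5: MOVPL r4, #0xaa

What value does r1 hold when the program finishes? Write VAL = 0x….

0: ✓ CMP  NZCV=0010
1: · ADDVS
2: · MOVEQ
3: ✓ CMP  NZCV=1000
4: · MOVVS
5: · MOVPL

VAL = 0xf2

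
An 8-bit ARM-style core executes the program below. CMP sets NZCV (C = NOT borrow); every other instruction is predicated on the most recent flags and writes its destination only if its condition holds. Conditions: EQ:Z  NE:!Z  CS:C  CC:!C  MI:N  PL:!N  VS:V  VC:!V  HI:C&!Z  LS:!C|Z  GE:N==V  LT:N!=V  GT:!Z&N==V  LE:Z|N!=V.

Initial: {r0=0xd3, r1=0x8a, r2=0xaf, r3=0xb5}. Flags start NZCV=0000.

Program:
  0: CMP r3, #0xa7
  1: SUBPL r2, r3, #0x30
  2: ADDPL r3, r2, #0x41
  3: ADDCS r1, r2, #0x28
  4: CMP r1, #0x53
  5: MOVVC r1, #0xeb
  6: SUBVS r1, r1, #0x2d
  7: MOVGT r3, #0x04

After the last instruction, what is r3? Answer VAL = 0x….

VAL = 0xc6

[0] flags=0010 → (cmp)
[1] flags=0010 PL?T → r2=0x85
[2] flags=0010 PL?T → r3=0xc6
[3] flags=0010 CS?T → r1=0xad
[4] flags=0011 → (cmp)
[5] flags=0011 VC?F → skip
[6] flags=0011 VS?T → r1=0x80
[7] flags=0011 GT?F → skip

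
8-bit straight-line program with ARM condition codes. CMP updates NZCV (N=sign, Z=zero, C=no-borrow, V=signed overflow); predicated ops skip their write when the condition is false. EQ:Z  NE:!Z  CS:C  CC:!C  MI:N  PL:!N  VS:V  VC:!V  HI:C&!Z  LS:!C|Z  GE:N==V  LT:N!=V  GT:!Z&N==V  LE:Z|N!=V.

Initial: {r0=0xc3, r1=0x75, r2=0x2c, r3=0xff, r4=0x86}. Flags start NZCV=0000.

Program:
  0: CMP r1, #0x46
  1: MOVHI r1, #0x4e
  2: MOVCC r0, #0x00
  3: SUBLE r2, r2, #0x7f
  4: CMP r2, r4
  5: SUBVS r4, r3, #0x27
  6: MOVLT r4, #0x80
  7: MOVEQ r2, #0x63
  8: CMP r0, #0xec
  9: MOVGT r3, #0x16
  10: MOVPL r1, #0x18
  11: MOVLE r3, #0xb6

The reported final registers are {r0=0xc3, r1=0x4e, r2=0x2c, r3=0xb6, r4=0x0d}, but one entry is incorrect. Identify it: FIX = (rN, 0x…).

FIX = (r4, 0xd8)

0: ✓ CMP  NZCV=0010
1: ✓ MOVHI  r1←0x4e
2: · MOVCC
3: · SUBLE
4: ✓ CMP  NZCV=1001
5: ✓ SUBVS  r4←0xd8
6: · MOVLT
7: · MOVEQ
8: ✓ CMP  NZCV=1000
9: · MOVGT
10: · MOVPL
11: ✓ MOVLE  r3←0xb6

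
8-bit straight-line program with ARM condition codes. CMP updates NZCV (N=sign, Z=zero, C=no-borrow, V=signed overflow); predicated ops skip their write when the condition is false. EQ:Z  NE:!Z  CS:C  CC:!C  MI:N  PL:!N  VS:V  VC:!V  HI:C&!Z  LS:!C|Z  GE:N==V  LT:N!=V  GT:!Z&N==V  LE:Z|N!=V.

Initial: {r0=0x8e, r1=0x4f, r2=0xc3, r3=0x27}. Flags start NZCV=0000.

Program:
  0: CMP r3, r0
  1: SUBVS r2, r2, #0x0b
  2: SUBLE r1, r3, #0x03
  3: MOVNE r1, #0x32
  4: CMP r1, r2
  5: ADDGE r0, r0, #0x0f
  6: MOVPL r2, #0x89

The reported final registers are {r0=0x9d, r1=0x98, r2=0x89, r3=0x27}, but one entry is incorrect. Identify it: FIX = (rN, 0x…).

0: ✓ CMP  NZCV=1001
1: ✓ SUBVS  r2←0xb8
2: · SUBLE
3: ✓ MOVNE  r1←0x32
4: ✓ CMP  NZCV=0000
5: ✓ ADDGE  r0←0x9d
6: ✓ MOVPL  r2←0x89

FIX = (r1, 0x32)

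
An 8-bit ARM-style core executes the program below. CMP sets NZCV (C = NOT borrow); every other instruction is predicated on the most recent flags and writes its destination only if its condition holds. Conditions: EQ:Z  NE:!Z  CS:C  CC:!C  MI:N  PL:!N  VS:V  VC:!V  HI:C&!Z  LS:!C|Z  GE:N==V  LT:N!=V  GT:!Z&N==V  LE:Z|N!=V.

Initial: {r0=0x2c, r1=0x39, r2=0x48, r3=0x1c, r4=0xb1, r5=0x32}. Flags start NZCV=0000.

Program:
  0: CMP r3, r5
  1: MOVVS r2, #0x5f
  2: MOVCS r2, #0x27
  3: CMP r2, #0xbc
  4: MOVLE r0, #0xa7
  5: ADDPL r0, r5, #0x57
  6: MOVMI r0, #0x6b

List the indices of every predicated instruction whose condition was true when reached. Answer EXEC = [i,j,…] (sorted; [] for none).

0: ✓ CMP  NZCV=1000
1: · MOVVS
2: · MOVCS
3: ✓ CMP  NZCV=1001
4: · MOVLE
5: · ADDPL
6: ✓ MOVMI  r0←0x6b

EXEC = [6]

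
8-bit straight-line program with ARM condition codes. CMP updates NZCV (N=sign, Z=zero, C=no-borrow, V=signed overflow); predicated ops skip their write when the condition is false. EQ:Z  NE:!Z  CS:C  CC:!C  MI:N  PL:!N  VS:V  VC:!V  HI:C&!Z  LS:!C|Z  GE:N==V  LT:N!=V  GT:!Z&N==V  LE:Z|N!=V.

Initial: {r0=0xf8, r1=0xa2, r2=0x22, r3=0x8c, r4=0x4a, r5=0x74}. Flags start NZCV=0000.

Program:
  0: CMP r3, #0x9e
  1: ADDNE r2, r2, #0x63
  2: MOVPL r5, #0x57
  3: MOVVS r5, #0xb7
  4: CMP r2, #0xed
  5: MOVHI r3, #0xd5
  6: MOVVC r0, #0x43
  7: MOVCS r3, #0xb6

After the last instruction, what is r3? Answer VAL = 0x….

VAL = 0x8c

[0] flags=1000 → (cmp)
[1] flags=1000 NE?T → r2=0x85
[2] flags=1000 PL?F → skip
[3] flags=1000 VS?F → skip
[4] flags=1000 → (cmp)
[5] flags=1000 HI?F → skip
[6] flags=1000 VC?T → r0=0x43
[7] flags=1000 CS?F → skip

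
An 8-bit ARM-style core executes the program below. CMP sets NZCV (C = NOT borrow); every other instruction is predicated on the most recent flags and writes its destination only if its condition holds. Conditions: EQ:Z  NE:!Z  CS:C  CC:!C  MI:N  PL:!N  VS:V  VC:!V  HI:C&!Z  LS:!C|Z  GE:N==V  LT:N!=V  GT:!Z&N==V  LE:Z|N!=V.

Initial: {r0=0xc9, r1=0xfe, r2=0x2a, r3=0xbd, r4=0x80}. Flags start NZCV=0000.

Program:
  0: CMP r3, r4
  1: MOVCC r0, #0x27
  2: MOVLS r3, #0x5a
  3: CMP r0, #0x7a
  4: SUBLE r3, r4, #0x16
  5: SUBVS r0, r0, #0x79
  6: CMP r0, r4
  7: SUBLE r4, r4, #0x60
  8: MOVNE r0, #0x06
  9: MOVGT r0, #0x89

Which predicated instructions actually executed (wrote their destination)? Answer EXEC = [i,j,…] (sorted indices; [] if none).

EXEC = [4,5,8,9]

0: ✓ CMP  NZCV=0010
1: · MOVCC
2: · MOVLS
3: ✓ CMP  NZCV=0011
4: ✓ SUBLE  r3←0x6a
5: ✓ SUBVS  r0←0x50
6: ✓ CMP  NZCV=1001
7: · SUBLE
8: ✓ MOVNE  r0←0x06
9: ✓ MOVGT  r0←0x89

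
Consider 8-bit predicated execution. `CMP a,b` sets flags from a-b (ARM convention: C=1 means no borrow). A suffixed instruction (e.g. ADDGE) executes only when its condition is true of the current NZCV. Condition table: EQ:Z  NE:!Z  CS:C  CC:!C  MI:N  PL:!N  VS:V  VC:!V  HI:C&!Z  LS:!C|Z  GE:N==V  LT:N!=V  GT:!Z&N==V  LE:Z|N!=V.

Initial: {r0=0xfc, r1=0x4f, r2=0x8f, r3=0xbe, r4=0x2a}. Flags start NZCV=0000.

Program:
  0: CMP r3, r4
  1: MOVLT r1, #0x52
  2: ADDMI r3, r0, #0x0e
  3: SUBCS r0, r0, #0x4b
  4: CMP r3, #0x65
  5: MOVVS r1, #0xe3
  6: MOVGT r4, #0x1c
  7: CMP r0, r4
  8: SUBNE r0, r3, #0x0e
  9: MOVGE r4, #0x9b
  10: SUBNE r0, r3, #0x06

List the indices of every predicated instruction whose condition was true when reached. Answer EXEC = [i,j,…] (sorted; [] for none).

EXEC = [1,2,3,8,10]

0: ✓ CMP  NZCV=1010
1: ✓ MOVLT  r1←0x52
2: ✓ ADDMI  r3←0x0a
3: ✓ SUBCS  r0←0xb1
4: ✓ CMP  NZCV=1000
5: · MOVVS
6: · MOVGT
7: ✓ CMP  NZCV=1010
8: ✓ SUBNE  r0←0xfc
9: · MOVGE
10: ✓ SUBNE  r0←0x04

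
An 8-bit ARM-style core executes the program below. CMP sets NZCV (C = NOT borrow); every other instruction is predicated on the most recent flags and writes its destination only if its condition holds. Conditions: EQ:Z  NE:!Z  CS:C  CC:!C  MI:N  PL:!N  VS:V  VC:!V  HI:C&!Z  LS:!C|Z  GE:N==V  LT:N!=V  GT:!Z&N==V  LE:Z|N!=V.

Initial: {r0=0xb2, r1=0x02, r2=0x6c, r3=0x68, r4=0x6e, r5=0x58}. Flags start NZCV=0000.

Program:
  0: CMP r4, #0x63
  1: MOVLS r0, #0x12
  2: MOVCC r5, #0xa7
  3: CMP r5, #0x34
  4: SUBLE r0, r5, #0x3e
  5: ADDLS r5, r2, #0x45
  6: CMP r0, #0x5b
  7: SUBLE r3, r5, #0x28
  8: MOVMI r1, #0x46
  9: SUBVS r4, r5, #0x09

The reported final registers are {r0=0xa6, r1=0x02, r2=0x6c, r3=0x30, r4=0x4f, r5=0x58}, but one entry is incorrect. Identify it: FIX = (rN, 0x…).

FIX = (r0, 0xb2)

0: ✓ CMP  NZCV=0010
1: · MOVLS
2: · MOVCC
3: ✓ CMP  NZCV=0010
4: · SUBLE
5: · ADDLS
6: ✓ CMP  NZCV=0011
7: ✓ SUBLE  r3←0x30
8: · MOVMI
9: ✓ SUBVS  r4←0x4f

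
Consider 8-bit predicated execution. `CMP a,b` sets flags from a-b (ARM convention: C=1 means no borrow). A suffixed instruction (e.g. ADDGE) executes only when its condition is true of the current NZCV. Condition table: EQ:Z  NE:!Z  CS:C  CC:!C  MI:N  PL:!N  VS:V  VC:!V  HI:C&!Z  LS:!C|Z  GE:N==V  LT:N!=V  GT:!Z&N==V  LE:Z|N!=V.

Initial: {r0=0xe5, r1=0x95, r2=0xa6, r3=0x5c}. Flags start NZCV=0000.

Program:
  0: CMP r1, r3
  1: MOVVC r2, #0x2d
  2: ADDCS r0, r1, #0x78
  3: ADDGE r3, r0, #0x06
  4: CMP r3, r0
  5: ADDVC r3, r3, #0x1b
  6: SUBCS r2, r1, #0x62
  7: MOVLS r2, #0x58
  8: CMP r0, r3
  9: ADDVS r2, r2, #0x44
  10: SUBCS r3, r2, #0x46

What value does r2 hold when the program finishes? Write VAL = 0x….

0: ✓ CMP  NZCV=0011
1: · MOVVC
2: ✓ ADDCS  r0←0x0d
3: · ADDGE
4: ✓ CMP  NZCV=0010
5: ✓ ADDVC  r3←0x77
6: ✓ SUBCS  r2←0x33
7: · MOVLS
8: ✓ CMP  NZCV=1000
9: · ADDVS
10: · SUBCS

VAL = 0x33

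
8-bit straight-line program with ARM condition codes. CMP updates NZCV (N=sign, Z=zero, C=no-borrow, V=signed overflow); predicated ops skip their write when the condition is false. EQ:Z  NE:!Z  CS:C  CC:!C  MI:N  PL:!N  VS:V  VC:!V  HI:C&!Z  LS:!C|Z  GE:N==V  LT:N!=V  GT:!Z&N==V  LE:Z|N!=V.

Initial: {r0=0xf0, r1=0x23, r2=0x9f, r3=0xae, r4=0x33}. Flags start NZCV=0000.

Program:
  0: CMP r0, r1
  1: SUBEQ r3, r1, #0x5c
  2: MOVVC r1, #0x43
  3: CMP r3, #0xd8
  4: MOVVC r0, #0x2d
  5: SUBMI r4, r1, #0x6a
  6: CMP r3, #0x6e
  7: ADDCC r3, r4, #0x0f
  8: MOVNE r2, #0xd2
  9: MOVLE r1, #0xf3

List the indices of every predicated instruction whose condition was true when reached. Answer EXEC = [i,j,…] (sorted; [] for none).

EXEC = [2,4,5,8,9]

0: ✓ CMP  NZCV=1010
1: · SUBEQ
2: ✓ MOVVC  r1←0x43
3: ✓ CMP  NZCV=1000
4: ✓ MOVVC  r0←0x2d
5: ✓ SUBMI  r4←0xd9
6: ✓ CMP  NZCV=0011
7: · ADDCC
8: ✓ MOVNE  r2←0xd2
9: ✓ MOVLE  r1←0xf3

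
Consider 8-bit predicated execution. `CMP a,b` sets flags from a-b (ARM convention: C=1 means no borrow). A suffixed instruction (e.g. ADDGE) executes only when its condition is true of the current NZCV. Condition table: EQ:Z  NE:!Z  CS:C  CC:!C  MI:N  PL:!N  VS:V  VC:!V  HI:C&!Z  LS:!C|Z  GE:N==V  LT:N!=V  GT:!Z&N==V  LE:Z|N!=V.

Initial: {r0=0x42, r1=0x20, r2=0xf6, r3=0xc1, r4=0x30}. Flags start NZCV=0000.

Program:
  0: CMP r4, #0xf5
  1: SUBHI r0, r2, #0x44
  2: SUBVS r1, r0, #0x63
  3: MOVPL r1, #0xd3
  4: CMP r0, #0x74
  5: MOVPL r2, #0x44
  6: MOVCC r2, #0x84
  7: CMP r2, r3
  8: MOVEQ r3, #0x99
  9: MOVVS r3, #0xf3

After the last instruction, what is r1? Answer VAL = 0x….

VAL = 0xd3

[0] flags=0000 → (cmp)
[1] flags=0000 HI?F → skip
[2] flags=0000 VS?F → skip
[3] flags=0000 PL?T → r1=0xd3
[4] flags=1000 → (cmp)
[5] flags=1000 PL?F → skip
[6] flags=1000 CC?T → r2=0x84
[7] flags=1000 → (cmp)
[8] flags=1000 EQ?F → skip
[9] flags=1000 VS?F → skip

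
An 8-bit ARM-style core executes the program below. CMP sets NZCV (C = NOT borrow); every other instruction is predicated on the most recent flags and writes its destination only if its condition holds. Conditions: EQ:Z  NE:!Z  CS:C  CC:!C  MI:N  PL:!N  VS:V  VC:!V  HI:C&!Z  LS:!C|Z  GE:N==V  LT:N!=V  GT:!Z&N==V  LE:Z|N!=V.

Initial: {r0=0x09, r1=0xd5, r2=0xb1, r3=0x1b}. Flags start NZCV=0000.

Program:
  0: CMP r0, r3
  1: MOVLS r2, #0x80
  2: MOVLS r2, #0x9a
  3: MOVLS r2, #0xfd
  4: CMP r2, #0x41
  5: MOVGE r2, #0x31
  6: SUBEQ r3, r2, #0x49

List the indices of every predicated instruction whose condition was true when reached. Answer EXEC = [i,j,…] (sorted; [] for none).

EXEC = [1,2,3]

0: ✓ CMP  NZCV=1000
1: ✓ MOVLS  r2←0x80
2: ✓ MOVLS  r2←0x9a
3: ✓ MOVLS  r2←0xfd
4: ✓ CMP  NZCV=1010
5: · MOVGE
6: · SUBEQ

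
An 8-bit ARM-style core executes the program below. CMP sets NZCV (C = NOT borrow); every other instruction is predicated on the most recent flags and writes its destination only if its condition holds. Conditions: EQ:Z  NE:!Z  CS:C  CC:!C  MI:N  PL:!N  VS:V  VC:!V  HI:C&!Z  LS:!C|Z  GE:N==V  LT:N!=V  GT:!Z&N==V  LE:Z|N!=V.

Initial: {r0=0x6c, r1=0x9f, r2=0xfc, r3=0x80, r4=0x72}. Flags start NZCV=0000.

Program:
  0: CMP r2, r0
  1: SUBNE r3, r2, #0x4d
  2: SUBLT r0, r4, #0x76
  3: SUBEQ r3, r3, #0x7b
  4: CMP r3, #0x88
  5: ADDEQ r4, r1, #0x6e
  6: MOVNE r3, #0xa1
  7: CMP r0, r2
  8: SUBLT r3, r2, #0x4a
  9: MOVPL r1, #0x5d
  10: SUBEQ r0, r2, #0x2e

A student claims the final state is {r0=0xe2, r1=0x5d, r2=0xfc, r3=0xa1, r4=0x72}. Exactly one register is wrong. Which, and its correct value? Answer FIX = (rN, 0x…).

FIX = (r0, 0xce)

[0] flags=1010 → (cmp)
[1] flags=1010 NE?T → r3=0xaf
[2] flags=1010 LT?T → r0=0xfc
[3] flags=1010 EQ?F → skip
[4] flags=0010 → (cmp)
[5] flags=0010 EQ?F → skip
[6] flags=0010 NE?T → r3=0xa1
[7] flags=0110 → (cmp)
[8] flags=0110 LT?F → skip
[9] flags=0110 PL?T → r1=0x5d
[10] flags=0110 EQ?T → r0=0xce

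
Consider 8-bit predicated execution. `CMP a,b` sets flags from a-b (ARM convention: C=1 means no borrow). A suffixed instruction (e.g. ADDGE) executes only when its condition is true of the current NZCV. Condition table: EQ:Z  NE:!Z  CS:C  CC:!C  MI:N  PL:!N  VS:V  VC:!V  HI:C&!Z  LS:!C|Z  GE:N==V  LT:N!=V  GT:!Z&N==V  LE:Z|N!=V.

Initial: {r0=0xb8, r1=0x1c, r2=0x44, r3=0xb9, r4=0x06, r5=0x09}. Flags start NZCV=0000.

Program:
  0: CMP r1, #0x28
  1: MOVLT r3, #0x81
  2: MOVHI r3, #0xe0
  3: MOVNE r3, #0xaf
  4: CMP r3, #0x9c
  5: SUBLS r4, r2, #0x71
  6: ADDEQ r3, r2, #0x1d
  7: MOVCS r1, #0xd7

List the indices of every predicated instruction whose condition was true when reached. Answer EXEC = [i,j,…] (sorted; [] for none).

EXEC = [1,3,7]

[0] flags=1000 → (cmp)
[1] flags=1000 LT?T → r3=0x81
[2] flags=1000 HI?F → skip
[3] flags=1000 NE?T → r3=0xaf
[4] flags=0010 → (cmp)
[5] flags=0010 LS?F → skip
[6] flags=0010 EQ?F → skip
[7] flags=0010 CS?T → r1=0xd7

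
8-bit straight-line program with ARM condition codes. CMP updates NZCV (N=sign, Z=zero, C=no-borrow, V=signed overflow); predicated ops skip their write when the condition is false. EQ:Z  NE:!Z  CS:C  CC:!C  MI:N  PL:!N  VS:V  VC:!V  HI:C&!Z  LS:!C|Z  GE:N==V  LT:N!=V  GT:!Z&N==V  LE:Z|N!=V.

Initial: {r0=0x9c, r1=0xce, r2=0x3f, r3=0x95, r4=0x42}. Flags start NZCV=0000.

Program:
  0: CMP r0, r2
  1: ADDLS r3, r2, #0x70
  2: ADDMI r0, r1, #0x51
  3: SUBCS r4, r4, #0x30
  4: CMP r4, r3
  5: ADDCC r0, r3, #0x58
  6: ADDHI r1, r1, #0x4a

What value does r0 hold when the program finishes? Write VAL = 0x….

[0] flags=0011 → (cmp)
[1] flags=0011 LS?F → skip
[2] flags=0011 MI?F → skip
[3] flags=0011 CS?T → r4=0x12
[4] flags=0000 → (cmp)
[5] flags=0000 CC?T → r0=0xed
[6] flags=0000 HI?F → skip

VAL = 0xed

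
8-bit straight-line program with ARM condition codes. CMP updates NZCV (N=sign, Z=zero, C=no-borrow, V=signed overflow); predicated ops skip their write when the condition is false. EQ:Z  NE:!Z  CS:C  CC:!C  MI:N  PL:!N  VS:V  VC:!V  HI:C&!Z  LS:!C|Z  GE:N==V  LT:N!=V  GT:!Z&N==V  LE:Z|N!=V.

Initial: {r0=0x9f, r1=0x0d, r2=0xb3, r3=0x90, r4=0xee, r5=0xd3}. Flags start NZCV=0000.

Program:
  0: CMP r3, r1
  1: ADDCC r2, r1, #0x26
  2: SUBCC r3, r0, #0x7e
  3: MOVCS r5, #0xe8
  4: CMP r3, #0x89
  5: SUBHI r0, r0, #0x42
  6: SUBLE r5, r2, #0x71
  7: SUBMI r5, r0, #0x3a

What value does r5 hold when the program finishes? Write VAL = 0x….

VAL = 0xe8

0: ✓ CMP  NZCV=1010
1: · ADDCC
2: · SUBCC
3: ✓ MOVCS  r5←0xe8
4: ✓ CMP  NZCV=0010
5: ✓ SUBHI  r0←0x5d
6: · SUBLE
7: · SUBMI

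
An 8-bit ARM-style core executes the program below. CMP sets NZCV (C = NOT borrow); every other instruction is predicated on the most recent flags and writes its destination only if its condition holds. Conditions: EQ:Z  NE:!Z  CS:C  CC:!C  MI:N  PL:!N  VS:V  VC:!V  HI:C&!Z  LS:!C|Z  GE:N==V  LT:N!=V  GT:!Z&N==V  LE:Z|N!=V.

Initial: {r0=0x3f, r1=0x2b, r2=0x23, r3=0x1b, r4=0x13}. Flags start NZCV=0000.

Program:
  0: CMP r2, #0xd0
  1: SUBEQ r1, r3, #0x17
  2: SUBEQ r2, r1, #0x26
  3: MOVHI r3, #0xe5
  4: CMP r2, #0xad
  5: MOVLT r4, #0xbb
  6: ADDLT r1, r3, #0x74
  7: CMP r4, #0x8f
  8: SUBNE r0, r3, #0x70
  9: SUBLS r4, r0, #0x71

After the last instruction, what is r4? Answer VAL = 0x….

0: ✓ CMP  NZCV=0000
1: · SUBEQ
2: · SUBEQ
3: · MOVHI
4: ✓ CMP  NZCV=0000
5: · MOVLT
6: · ADDLT
7: ✓ CMP  NZCV=1001
8: ✓ SUBNE  r0←0xab
9: ✓ SUBLS  r4←0x3a

VAL = 0x3a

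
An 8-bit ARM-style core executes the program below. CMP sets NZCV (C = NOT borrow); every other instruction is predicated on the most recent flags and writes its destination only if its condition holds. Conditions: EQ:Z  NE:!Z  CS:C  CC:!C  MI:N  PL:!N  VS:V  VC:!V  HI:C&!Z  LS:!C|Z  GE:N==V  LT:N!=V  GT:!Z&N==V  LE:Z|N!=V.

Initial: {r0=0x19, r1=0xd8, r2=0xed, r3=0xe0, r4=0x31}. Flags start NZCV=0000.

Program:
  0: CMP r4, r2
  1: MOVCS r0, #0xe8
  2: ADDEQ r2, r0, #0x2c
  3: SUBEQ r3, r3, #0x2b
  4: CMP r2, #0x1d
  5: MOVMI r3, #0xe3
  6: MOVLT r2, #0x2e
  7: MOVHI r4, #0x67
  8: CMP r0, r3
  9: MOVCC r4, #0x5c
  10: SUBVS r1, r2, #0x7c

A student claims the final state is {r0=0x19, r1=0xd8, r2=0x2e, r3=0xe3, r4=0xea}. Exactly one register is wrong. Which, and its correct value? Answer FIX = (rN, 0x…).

0: ✓ CMP  NZCV=0000
1: · MOVCS
2: · ADDEQ
3: · SUBEQ
4: ✓ CMP  NZCV=1010
5: ✓ MOVMI  r3←0xe3
6: ✓ MOVLT  r2←0x2e
7: ✓ MOVHI  r4←0x67
8: ✓ CMP  NZCV=0000
9: ✓ MOVCC  r4←0x5c
10: · SUBVS

FIX = (r4, 0x5c)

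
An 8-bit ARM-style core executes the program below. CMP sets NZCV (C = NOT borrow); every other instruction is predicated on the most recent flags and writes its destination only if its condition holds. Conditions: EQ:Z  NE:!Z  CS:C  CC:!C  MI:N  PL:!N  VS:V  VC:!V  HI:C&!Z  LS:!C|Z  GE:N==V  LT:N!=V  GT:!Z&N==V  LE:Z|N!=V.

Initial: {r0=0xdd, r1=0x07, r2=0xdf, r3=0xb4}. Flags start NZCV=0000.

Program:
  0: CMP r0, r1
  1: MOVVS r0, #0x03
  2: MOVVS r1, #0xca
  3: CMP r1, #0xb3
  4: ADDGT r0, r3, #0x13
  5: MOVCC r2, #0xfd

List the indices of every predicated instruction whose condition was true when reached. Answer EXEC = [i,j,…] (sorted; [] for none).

0: ✓ CMP  NZCV=1010
1: · MOVVS
2: · MOVVS
3: ✓ CMP  NZCV=0000
4: ✓ ADDGT  r0←0xc7
5: ✓ MOVCC  r2←0xfd

EXEC = [4,5]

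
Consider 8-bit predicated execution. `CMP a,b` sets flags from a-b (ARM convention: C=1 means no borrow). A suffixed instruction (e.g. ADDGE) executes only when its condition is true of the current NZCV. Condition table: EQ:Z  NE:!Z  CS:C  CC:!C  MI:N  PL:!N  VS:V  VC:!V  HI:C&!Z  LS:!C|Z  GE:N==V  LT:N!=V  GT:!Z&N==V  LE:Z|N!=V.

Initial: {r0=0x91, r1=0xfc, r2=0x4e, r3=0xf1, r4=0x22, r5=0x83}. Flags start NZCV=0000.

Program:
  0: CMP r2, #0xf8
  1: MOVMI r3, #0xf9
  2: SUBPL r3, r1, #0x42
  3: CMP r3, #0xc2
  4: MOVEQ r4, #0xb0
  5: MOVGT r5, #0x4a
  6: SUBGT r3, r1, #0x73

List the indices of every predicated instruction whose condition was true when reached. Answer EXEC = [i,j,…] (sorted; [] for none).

EXEC = [2]

0: ✓ CMP  NZCV=0000
1: · MOVMI
2: ✓ SUBPL  r3←0xba
3: ✓ CMP  NZCV=1000
4: · MOVEQ
5: · MOVGT
6: · SUBGT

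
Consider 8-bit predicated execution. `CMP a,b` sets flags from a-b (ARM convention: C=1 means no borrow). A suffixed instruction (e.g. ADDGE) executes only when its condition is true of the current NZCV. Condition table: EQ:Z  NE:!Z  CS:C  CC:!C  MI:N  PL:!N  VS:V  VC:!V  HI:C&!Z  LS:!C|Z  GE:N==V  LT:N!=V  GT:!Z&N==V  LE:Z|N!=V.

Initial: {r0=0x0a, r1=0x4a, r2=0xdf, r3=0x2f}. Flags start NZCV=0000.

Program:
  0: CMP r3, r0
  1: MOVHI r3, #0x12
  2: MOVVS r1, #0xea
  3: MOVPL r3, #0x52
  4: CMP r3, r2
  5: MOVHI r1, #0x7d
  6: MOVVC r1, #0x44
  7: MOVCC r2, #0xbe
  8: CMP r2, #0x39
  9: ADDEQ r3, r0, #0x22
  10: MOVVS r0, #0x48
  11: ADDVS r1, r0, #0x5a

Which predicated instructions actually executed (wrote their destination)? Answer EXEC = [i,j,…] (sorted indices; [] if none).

EXEC = [1,3,6,7]

0: ✓ CMP  NZCV=0010
1: ✓ MOVHI  r3←0x12
2: · MOVVS
3: ✓ MOVPL  r3←0x52
4: ✓ CMP  NZCV=0000
5: · MOVHI
6: ✓ MOVVC  r1←0x44
7: ✓ MOVCC  r2←0xbe
8: ✓ CMP  NZCV=1010
9: · ADDEQ
10: · MOVVS
11: · ADDVS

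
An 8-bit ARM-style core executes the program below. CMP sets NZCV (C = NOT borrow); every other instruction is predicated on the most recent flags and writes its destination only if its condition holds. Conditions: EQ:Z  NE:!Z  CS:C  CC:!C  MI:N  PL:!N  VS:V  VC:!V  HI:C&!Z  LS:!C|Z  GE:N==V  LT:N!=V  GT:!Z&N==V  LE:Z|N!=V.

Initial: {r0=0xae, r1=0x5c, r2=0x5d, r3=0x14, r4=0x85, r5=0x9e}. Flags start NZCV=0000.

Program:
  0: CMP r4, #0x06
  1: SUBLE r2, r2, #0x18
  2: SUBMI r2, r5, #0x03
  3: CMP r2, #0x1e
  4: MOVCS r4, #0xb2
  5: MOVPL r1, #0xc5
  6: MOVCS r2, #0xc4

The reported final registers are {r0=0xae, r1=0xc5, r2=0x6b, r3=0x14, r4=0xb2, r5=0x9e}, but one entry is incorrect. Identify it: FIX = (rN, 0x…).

FIX = (r2, 0xc4)

0: ✓ CMP  NZCV=0011
1: ✓ SUBLE  r2←0x45
2: · SUBMI
3: ✓ CMP  NZCV=0010
4: ✓ MOVCS  r4←0xb2
5: ✓ MOVPL  r1←0xc5
6: ✓ MOVCS  r2←0xc4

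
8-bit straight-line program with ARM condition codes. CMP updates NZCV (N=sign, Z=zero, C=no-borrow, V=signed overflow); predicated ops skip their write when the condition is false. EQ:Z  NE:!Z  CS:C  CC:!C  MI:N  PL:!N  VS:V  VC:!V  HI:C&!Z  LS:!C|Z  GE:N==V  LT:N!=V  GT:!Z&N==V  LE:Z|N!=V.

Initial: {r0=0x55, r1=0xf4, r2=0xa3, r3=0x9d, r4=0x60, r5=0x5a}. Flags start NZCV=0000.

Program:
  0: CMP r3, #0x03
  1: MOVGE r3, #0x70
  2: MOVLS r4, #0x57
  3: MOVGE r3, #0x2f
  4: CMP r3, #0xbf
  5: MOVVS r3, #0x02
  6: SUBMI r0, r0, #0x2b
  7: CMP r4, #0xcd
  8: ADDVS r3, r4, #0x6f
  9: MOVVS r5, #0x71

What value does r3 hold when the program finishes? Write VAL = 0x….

0: ✓ CMP  NZCV=1010
1: · MOVGE
2: · MOVLS
3: · MOVGE
4: ✓ CMP  NZCV=1000
5: · MOVVS
6: ✓ SUBMI  r0←0x2a
7: ✓ CMP  NZCV=1001
8: ✓ ADDVS  r3←0xcf
9: ✓ MOVVS  r5←0x71

VAL = 0xcf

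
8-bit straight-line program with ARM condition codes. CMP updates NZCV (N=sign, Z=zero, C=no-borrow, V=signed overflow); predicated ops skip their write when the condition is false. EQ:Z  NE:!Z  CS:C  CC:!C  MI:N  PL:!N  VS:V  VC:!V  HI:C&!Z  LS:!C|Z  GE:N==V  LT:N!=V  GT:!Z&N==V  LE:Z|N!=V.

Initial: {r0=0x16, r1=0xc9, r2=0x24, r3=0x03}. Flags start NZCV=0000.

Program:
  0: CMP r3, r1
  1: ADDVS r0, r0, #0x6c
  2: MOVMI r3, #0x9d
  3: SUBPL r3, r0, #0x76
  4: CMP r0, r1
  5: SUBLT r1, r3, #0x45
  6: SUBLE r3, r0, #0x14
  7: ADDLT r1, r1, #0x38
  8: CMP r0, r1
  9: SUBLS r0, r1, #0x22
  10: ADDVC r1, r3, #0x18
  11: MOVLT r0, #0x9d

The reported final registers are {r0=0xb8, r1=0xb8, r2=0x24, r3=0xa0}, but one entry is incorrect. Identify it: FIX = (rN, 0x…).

0: ✓ CMP  NZCV=0000
1: · ADDVS
2: · MOVMI
3: ✓ SUBPL  r3←0xa0
4: ✓ CMP  NZCV=0000
5: · SUBLT
6: · SUBLE
7: · ADDLT
8: ✓ CMP  NZCV=0000
9: ✓ SUBLS  r0←0xa7
10: ✓ ADDVC  r1←0xb8
11: · MOVLT

FIX = (r0, 0xa7)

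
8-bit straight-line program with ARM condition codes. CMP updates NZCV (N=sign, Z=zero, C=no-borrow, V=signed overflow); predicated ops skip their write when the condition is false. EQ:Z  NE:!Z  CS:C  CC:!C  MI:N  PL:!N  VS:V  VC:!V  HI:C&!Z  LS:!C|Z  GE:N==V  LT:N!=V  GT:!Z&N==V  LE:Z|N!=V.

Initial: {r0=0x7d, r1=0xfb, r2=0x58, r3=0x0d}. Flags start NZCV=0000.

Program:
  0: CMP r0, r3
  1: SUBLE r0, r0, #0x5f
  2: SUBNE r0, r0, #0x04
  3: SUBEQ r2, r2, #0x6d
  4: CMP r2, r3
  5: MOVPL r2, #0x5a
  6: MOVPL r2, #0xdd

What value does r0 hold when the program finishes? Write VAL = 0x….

0: ✓ CMP  NZCV=0010
1: · SUBLE
2: ✓ SUBNE  r0←0x79
3: · SUBEQ
4: ✓ CMP  NZCV=0010
5: ✓ MOVPL  r2←0x5a
6: ✓ MOVPL  r2←0xdd

VAL = 0x79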